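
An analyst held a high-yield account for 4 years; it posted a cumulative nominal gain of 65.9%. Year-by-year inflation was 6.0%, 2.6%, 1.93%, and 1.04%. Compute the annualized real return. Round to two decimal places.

Cumulative inflation factor: 1.060 × 1.026 × 1.0193 × 1.0104 ≈ 1.12008.
Nominal growth factor: 1.65900. Real growth factor = 1.65900 / 1.12008 ≈ 1.48115.
Annualized: 1.48115^(1/4) − 1 ≈ 0.10319.

10.32%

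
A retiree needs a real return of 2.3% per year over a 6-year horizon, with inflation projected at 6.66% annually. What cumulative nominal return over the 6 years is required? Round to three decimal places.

Required annual nominal rate: (1+2.3%)(1+6.66%) − 1 = 9.11318%.
Cumulative over 6 years: (1 + 0.0911318)^6 − 1 ≈ 0.68758.

68.758%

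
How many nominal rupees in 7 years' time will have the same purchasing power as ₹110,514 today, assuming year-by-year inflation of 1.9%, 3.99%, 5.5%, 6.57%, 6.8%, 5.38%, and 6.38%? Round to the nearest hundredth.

₹157,637.64

Cumulative price-level factor: 1.019 × 1.0399 × 1.055 × 1.0657 × 1.068 × 1.0538 × 1.0638 ≈ 1.4264042381.
Multiplying ₹110,514 by the price-level factor gives the future nominal sum.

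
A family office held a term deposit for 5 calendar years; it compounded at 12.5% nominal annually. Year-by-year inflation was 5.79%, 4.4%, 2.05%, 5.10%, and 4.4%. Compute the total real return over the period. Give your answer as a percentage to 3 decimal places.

Cumulative inflation factor: 1.0579 × 1.044 × 1.0205 × 1.0510 × 1.044 ≈ 1.23669.
Nominal growth factor: 1.80203. Real growth factor = 1.80203 / 1.23669 ≈ 1.45714.
Total real return ≈ 45.7140%.

45.714%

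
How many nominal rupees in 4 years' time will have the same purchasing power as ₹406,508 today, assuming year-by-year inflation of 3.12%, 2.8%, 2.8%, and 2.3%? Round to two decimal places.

₹453,183.27

Cumulative price-level factor: 1.0312 × 1.028 × 1.028 × 1.023 ≈ 1.1148200410.
Multiplying ₹406,508 by the price-level factor gives the future nominal sum.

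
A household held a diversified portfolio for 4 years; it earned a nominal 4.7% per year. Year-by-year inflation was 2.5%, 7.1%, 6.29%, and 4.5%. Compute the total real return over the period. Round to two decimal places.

-1.45%

Cumulative inflation factor: 1.025 × 1.071 × 1.0629 × 1.045 ≈ 1.21933.
Nominal growth factor: 1.20167. Real growth factor = 1.20167 / 1.21933 ≈ 0.98552.
Total real return ≈ -1.4482%.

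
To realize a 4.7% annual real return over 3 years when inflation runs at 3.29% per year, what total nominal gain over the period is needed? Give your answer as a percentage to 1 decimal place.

26.5%

Required annual nominal rate: (1+4.7%)(1+3.29%) − 1 = 8.14463%.
Cumulative over 3 years: (1 + 0.0814463)^3 − 1 ≈ 0.26478.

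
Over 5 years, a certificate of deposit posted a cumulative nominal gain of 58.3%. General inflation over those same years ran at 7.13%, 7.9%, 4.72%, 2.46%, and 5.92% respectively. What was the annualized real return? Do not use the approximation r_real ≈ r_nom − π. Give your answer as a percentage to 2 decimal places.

Cumulative inflation factor: 1.0713 × 1.079 × 1.0472 × 1.0246 × 1.0592 ≈ 1.31369.
Nominal growth factor: 1.58300. Real growth factor = 1.58300 / 1.31369 ≈ 1.20500.
Annualized: 1.20500^(1/5) − 1 ≈ 0.03800.

3.80%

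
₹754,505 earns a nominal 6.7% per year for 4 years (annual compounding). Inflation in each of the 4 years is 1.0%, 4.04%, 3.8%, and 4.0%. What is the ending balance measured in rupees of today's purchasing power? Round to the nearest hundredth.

₹862,119.34

Nominal value at maturity: ₹754,505 × (1 + 6.7%)^4 ≈ ₹977,957.09.
Price-level factor over 4 years: 1.010 × 1.0404 × 1.038 × 1.040 ≈ 1.1343639341.
Dividing the nominal maturity value by the price-level factor gives the value in today's money.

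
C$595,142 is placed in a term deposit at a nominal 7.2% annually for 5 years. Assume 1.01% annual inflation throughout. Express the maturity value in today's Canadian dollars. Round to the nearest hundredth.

Nominal value at maturity: C$595,142 × (1 + 7.2%)^5 ≈ C$842,547.76.
Price-level factor over 5 years: (1 + 1.01%)^5 ≈ 1.0515304551.
The maturity value deflated by that factor is the answer in today's purchasing power.

C$801,258.54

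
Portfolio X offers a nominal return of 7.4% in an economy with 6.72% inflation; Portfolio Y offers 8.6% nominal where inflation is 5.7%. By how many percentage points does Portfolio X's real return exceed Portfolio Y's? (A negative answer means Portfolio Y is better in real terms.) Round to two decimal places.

-2.11

Portfolio X real return: 1.074/1.0672 − 1 = 0.637%.
Portfolio Y real return: 1.086/1.057 − 1 = 2.744%.
Difference: 0.637 − 2.744 = -2.107 pp.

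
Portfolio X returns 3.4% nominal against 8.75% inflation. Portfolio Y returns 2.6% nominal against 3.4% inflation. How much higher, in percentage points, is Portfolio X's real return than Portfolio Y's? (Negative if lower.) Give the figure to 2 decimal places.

Portfolio X real return: 1.034/1.0875 − 1 = -4.920%.
Portfolio Y real return: 1.026/1.034 − 1 = -0.774%.
Difference: -4.920 − (-0.774) = -4.146 pp.

-4.15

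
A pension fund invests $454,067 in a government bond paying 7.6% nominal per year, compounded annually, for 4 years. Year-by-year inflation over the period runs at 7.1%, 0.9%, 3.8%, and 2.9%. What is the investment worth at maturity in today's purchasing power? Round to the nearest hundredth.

Nominal value at maturity: $454,067 × (1 + 7.6%)^4 ≈ $608,651.96.
Price-level factor over 4 years: 1.071 × 1.009 × 1.038 × 1.029 ≈ 1.1542326772.
The maturity value deflated by that factor is the answer in today's purchasing power.

$527,321.72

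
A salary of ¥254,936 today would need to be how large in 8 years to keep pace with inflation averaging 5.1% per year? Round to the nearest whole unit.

¥379,536

Cumulative price-level factor: (1+5.1%)^8 ≈ 1.4887498414.
Multiplying ¥254,936 by the price-level factor gives the future nominal sum.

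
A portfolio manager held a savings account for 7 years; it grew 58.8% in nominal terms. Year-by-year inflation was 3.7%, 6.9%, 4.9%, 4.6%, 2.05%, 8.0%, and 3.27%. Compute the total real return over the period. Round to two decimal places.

14.70%

Cumulative inflation factor: 1.037 × 1.069 × 1.049 × 1.046 × 1.0205 × 1.080 × 1.0327 ≈ 1.38444.
Nominal growth factor: 1.58800. Real growth factor = 1.58800 / 1.38444 ≈ 1.14703.
Total real return ≈ 14.7033%.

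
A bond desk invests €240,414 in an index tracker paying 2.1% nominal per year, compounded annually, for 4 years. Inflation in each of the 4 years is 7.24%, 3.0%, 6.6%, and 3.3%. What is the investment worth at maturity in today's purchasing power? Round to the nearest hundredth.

€214,788.57

Nominal value at maturity: €240,414 × (1 + 2.1%)^4 ≈ €261,253.86.
Price-level factor over 4 years: 1.0724 × 1.030 × 1.066 × 1.033 ≈ 1.2163303858.
The maturity value deflated by that factor is the answer in today's purchasing power.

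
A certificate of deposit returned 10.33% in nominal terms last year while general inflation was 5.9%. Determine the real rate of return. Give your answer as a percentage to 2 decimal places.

4.18%

Real return via the Fisher equation: (1 + 10.33%)/(1 + 5.9%) − 1 = 1.1033/1.059 − 1 ≈ 0.04183.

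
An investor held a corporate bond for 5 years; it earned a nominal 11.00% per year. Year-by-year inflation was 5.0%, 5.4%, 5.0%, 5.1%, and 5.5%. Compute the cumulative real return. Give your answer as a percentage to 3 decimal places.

Cumulative inflation factor: 1.050 × 1.054 × 1.050 × 1.051 × 1.055 ≈ 1.28847.
Nominal growth factor: 1.68506. Real growth factor = 1.68506 / 1.28847 ≈ 1.30780.
Total real return ≈ 30.7798%.

30.780%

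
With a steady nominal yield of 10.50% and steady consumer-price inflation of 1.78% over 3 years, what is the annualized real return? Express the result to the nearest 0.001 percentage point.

8.567%

With constant rates the annual real return is the same each year: (1+10.50%)/(1+1.78%) − 1 = 0.08567.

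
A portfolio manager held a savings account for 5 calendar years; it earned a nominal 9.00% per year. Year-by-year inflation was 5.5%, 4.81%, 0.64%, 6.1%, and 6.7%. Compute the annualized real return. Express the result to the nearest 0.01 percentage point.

Cumulative inflation factor: 1.055 × 1.0481 × 1.0064 × 1.061 × 1.067 ≈ 1.25981.
Nominal growth factor: 1.53862. Real growth factor = 1.53862 / 1.25981 ≈ 1.22131.
Annualized: 1.22131^(1/5) − 1 ≈ 0.04080.

4.08%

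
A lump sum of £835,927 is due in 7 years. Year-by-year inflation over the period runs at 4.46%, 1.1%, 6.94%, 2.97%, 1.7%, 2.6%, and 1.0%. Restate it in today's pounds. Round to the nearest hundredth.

Price-level factor over 7 years: 1.0446 × 1.011 × 1.0694 × 1.0297 × 1.017 × 1.026 × 1.010 ≈ 1.2255802593.
Purchasing power today: £835,927 divided by that factor.

£682,066.31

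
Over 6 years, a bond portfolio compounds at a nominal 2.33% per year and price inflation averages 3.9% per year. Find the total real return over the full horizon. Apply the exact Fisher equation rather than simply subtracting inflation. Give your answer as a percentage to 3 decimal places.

-8.731%

The annual real rate is (1+2.33%)/(1+3.9%) − 1 = -1.5111%.
Compounded over 6 years: (1 + -0.015111)^6 − 1 ≈ -0.08731.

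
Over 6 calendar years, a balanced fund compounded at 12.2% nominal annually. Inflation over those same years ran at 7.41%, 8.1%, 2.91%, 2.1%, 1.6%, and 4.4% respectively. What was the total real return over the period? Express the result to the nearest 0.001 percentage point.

54.173%

Cumulative inflation factor: 1.0741 × 1.081 × 1.0291 × 1.021 × 1.016 × 1.044 ≈ 1.29404.
Nominal growth factor: 1.99507. Real growth factor = 1.99507 / 1.29404 ≈ 1.54173.
Total real return ≈ 54.1733%.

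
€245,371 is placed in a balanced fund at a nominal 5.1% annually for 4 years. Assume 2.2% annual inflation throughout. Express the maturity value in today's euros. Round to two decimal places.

Nominal value at maturity: €245,371 × (1 + 5.1%)^4 ≈ €299,387.80.
Price-level factor over 4 years: (1 + 2.2%)^4 ≈ 1.0909468263.
Dividing the nominal maturity value by the price-level factor gives the value in today's money.

€274,429.32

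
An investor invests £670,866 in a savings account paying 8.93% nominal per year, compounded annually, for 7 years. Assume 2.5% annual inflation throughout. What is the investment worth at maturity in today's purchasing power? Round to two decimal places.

Nominal value at maturity: £670,866 × (1 + 8.93%)^7 ≈ £1,220,866.87.
Price-level factor over 7 years: (1 + 2.5%)^7 ≈ 1.1886857537.
The maturity value deflated by that factor is the answer in today's purchasing power.

£1,027,072.85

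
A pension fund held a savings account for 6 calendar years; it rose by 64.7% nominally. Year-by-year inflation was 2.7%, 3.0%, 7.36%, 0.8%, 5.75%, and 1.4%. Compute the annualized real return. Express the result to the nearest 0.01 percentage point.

Cumulative inflation factor: 1.027 × 1.030 × 1.0736 × 1.008 × 1.0575 × 1.014 ≈ 1.22752.
Nominal growth factor: 1.64700. Real growth factor = 1.64700 / 1.22752 ≈ 1.34173.
Annualized: 1.34173^(1/6) − 1 ≈ 0.05021.

5.02%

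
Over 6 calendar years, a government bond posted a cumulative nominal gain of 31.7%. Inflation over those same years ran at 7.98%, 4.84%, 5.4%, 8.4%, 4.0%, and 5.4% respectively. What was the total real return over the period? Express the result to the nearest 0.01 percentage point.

Cumulative inflation factor: 1.0798 × 1.0484 × 1.054 × 1.084 × 1.040 × 1.054 ≈ 1.41780.
Nominal growth factor: 1.31700. Real growth factor = 1.31700 / 1.41780 ≈ 0.92891.
Total real return ≈ -7.1094%.

-7.11%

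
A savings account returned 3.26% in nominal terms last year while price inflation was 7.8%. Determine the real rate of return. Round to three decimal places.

-4.212%

Real return via the Fisher equation: (1 + 3.26%)/(1 + 7.8%) − 1 = 1.0326/1.078 − 1 ≈ -0.04212.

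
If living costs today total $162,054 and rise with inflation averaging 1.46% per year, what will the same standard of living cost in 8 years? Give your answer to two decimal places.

$181,977.89

Cumulative price-level factor: (1+1.46%)^8 ≈ 1.1229459776.
The nominal amount required is $162,054 scaled up by that factor.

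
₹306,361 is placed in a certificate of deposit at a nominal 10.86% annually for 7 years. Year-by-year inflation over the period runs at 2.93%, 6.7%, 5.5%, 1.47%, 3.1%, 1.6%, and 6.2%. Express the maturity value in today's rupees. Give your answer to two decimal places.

₹482,041.24

Nominal value at maturity: ₹306,361 × (1 + 10.86%)^7 ≈ ₹630,460.09.
Price-level factor over 7 years: 1.0293 × 1.067 × 1.055 × 1.0147 × 1.031 × 1.016 × 1.062 ≈ 1.3078965741.
The maturity value deflated by that factor is the answer in today's purchasing power.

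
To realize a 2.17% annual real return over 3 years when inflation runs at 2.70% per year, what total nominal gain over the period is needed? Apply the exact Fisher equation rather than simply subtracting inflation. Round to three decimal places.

15.526%

Required annual nominal rate: (1+2.17%)(1+2.70%) − 1 = 4.92859%.
Cumulative over 3 years: (1 + 0.0492859)^3 − 1 ≈ 0.15526.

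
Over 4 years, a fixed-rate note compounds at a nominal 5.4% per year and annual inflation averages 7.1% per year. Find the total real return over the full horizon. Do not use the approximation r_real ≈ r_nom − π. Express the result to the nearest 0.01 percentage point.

-6.20%

The annual real rate is (1+5.4%)/(1+7.1%) − 1 = -1.5873%.
Compounded over 4 years: (1 + -0.015873)^4 − 1 ≈ -0.06200.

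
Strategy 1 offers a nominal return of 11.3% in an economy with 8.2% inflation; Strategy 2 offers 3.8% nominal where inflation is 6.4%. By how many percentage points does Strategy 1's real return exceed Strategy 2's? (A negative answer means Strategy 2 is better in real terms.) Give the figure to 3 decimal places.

Strategy 1 real return: 1.113/1.082 − 1 = 2.8651%.
Strategy 2 real return: 1.038/1.064 − 1 = -2.4436%.
Difference: 2.8651 − (-2.4436) = 5.3087 pp.

5.309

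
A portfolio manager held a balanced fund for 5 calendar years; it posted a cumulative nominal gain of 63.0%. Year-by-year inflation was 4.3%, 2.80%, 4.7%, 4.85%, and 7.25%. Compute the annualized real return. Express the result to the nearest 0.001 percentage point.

Cumulative inflation factor: 1.043 × 1.0280 × 1.047 × 1.0485 × 1.0725 ≈ 1.26238.
Nominal growth factor: 1.63000. Real growth factor = 1.63000 / 1.26238 ≈ 1.29121.
Annualized: 1.29121^(1/5) − 1 ≈ 0.05245.

5.245%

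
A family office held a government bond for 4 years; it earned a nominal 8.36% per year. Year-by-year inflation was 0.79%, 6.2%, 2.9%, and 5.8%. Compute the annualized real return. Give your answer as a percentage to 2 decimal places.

4.29%

Cumulative inflation factor: 1.0079 × 1.062 × 1.029 × 1.058 ≈ 1.16531.
Nominal growth factor: 1.37872. Real growth factor = 1.37872 / 1.16531 ≈ 1.18313.
Annualized: 1.18313^(1/4) − 1 ≈ 0.04294.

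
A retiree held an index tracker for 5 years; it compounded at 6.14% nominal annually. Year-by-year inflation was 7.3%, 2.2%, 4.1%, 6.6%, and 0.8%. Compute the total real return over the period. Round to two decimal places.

Cumulative inflation factor: 1.073 × 1.022 × 1.041 × 1.066 × 1.008 ≈ 1.22665.
Nominal growth factor: 1.34709. Real growth factor = 1.34709 / 1.22665 ≈ 1.09819.
Total real return ≈ 9.8187%.

9.82%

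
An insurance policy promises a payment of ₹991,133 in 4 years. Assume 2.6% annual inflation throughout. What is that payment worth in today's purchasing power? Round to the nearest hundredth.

Price-level factor over 4 years: (1 + 2.6%)^4 ≈ 1.1081267610.
Purchasing power today: ₹991,133 divided by that factor.

₹894,422.04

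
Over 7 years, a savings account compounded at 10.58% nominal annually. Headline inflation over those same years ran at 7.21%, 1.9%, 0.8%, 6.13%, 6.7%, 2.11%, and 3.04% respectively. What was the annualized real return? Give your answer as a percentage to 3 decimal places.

6.372%

Cumulative inflation factor: 1.0721 × 1.019 × 1.008 × 1.0613 × 1.067 × 1.0211 × 1.0304 ≈ 1.31204.
Nominal growth factor: 2.02179. Real growth factor = 2.02179 / 1.31204 ≈ 1.54095.
Annualized: 1.54095^(1/7) − 1 ≈ 0.06372.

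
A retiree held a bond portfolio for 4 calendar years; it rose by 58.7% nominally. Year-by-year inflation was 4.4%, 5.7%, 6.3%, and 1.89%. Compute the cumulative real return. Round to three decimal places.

32.781%

Cumulative inflation factor: 1.044 × 1.057 × 1.063 × 1.0189 ≈ 1.19520.
Nominal growth factor: 1.58700. Real growth factor = 1.58700 / 1.19520 ≈ 1.32781.
Total real return ≈ 32.7812%.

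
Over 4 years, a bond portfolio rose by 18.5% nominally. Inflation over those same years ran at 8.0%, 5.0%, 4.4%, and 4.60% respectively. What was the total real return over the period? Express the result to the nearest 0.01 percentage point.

-4.31%

Cumulative inflation factor: 1.080 × 1.050 × 1.044 × 1.0460 ≈ 1.23836.
Nominal growth factor: 1.18500. Real growth factor = 1.18500 / 1.23836 ≈ 0.95691.
Total real return ≈ -4.3086%.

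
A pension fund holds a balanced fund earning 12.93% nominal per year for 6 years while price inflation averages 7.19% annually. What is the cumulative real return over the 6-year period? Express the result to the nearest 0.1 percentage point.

36.8%

The annual real rate is (1+12.93%)/(1+7.19%) − 1 = 5.3550%.
Compounded over 6 years: (1 + 0.053550)^6 − 1 ≈ 0.36751.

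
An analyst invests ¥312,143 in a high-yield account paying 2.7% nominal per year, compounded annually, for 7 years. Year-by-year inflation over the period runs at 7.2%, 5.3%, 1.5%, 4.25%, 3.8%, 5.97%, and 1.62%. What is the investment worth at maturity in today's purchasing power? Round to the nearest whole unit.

Nominal value at maturity: ¥312,143 × (1 + 2.7%)^7 ≈ ¥376,138.
Price-level factor over 7 years: 1.072 × 1.053 × 1.015 × 1.0425 × 1.038 × 1.0597 × 1.0162 ≈ 1.3351336472.
Dividing the nominal maturity value by the price-level factor gives the value in today's money.

¥281,723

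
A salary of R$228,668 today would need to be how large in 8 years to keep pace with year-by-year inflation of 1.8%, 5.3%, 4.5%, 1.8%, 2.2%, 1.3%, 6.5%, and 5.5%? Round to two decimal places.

Cumulative price-level factor: 1.018 × 1.053 × 1.045 × 1.018 × 1.022 × 1.013 × 1.065 × 1.055 ≈ 1.3264858641.
The nominal amount required is R$228,668 scaled up by that factor.

R$303,324.87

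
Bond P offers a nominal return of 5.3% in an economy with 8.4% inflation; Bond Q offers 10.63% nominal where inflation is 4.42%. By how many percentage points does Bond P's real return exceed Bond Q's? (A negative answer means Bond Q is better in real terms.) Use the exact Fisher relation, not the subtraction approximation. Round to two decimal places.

-8.81

Bond P real return: 1.053/1.084 − 1 = -2.860%.
Bond Q real return: 1.1063/1.0442 − 1 = 5.947%.
Difference: -2.860 − 5.947 = -8.807 pp.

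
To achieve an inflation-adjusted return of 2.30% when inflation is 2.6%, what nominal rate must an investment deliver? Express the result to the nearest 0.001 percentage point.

4.960%

By the Fisher equation, 1 + r_nom = (1 + 2.30%)(1 + 2.6%) = 1.0230 × 1.026 = 1.049598.
So r_nom = 4.9598%.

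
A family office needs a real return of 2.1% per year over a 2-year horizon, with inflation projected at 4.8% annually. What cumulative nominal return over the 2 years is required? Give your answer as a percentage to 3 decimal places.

14.492%

Required annual nominal rate: (1+2.1%)(1+4.8%) − 1 = 7.0008%.
Cumulative over 2 years: (1 + 0.070008)^2 − 1 ≈ 0.14492.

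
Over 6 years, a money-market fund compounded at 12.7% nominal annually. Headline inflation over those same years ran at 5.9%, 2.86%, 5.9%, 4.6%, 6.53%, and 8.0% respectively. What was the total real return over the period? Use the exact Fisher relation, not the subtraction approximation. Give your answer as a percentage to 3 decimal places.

Cumulative inflation factor: 1.059 × 1.0286 × 1.059 × 1.046 × 1.0653 × 1.080 ≈ 1.38824.
Nominal growth factor: 2.04901. Real growth factor = 2.04901 / 1.38824 ≈ 1.47597.
Total real return ≈ 47.5971%.

47.597%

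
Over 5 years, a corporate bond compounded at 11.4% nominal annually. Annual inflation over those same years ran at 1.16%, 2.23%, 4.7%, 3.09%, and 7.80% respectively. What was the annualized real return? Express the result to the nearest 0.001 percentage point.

7.352%

Cumulative inflation factor: 1.0116 × 1.0223 × 1.047 × 1.0309 × 1.0780 ≈ 1.20329.
Nominal growth factor: 1.71564. Real growth factor = 1.71564 / 1.20329 ≈ 1.42579.
Annualized: 1.42579^(1/5) − 1 ≈ 0.07352.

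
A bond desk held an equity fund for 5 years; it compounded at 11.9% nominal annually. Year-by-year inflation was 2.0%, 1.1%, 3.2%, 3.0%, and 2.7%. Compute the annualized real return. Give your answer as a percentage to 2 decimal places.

9.28%

Cumulative inflation factor: 1.020 × 1.011 × 1.032 × 1.030 × 1.027 ≈ 1.12574.
Nominal growth factor: 1.75449. Real growth factor = 1.75449 / 1.12574 ≈ 1.55852.
Annualized: 1.55852^(1/5) − 1 ≈ 0.09280.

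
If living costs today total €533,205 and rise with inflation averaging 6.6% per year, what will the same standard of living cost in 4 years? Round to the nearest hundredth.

Cumulative price-level factor: (1+6.6%)^4 ≈ 1.2913049587.
The nominal amount required is €533,205 scaled up by that factor.

€688,530.26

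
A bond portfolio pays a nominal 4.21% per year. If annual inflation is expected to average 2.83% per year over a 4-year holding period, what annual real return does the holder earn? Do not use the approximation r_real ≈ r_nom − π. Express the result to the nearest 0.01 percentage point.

1.34%

With constant rates the annual real return is the same each year: (1+4.21%)/(1+2.83%) − 1 = 0.01342.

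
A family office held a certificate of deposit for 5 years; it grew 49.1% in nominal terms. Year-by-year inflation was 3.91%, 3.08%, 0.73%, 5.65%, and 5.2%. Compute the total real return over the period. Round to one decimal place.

24.3%

Cumulative inflation factor: 1.0391 × 1.0308 × 1.0073 × 1.0565 × 1.052 ≈ 1.19916.
Nominal growth factor: 1.49100. Real growth factor = 1.49100 / 1.19916 ≈ 1.24337.
Total real return ≈ 24.3374%.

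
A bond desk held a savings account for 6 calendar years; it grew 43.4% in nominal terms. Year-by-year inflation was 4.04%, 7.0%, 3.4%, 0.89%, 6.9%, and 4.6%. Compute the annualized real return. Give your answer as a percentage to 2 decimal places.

Cumulative inflation factor: 1.0404 × 1.070 × 1.034 × 1.0089 × 1.069 × 1.046 ≈ 1.29856.
Nominal growth factor: 1.43400. Real growth factor = 1.43400 / 1.29856 ≈ 1.10430.
Annualized: 1.10430^(1/6) − 1 ≈ 0.01667.

1.67%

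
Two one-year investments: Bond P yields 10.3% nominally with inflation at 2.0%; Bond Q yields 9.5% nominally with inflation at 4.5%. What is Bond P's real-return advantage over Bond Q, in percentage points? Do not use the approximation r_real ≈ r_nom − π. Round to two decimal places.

3.35

Bond P real return: 1.103/1.020 − 1 = 8.137%.
Bond Q real return: 1.095/1.045 − 1 = 4.785%.
Difference: 8.137 − 4.785 = 3.352 pp.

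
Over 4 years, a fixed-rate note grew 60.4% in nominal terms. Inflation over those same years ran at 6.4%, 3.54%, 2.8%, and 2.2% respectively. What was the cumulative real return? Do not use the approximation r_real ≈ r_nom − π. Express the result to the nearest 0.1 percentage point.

38.6%

Cumulative inflation factor: 1.064 × 1.0354 × 1.028 × 1.022 ≈ 1.15743.
Nominal growth factor: 1.60400. Real growth factor = 1.60400 / 1.15743 ≈ 1.38583.
Total real return ≈ 38.5832%.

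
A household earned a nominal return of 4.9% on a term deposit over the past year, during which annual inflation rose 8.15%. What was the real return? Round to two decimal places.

Real return via the Fisher equation: (1 + 4.9%)/(1 + 8.15%) − 1 = 1.049/1.0815 − 1 ≈ -0.03005.

-3.01%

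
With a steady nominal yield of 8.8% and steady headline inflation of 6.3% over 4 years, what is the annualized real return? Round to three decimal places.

With constant rates the annual real return is the same each year: (1+8.8%)/(1+6.3%) − 1 = 0.02352.

2.352%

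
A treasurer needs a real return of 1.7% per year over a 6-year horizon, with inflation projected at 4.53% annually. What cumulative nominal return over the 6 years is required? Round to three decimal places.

44.335%

Required annual nominal rate: (1+1.7%)(1+4.53%) − 1 = 6.30701%.
Cumulative over 6 years: (1 + 0.0630701)^6 − 1 ≈ 0.44335.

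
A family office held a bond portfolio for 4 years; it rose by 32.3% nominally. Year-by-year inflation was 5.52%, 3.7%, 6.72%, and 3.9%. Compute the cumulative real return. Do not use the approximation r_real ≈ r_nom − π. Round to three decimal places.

9.040%

Cumulative inflation factor: 1.0552 × 1.037 × 1.0672 × 1.039 ≈ 1.21332.
Nominal growth factor: 1.32300. Real growth factor = 1.32300 / 1.21332 ≈ 1.09040.
Total real return ≈ 9.0398%.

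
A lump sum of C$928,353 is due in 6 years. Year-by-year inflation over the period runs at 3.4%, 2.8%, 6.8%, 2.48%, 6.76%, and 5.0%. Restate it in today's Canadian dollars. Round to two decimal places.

C$711,854.54

Price-level factor over 6 years: 1.034 × 1.028 × 1.068 × 1.0248 × 1.0676 × 1.050 ≈ 1.3041330076.
Purchasing power today: C$928,353 divided by that factor.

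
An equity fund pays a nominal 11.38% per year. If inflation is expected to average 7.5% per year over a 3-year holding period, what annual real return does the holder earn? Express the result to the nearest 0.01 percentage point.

With constant rates the annual real return is the same each year: (1+11.38%)/(1+7.5%) − 1 = 0.03609.

3.61%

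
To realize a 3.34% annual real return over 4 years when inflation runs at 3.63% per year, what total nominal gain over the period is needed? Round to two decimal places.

Required annual nominal rate: (1+3.34%)(1+3.63%) − 1 = 7.091242%.
Cumulative over 4 years: (1 + 0.07091242)^4 − 1 ≈ 0.31527.

31.53%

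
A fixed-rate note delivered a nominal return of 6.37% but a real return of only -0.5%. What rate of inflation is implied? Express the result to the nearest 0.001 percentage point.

From (1+r_nom) = (1+r_real)(1+π), we get 1+π = (1 + 6.37%)/(1 − 0.5%) = 1.0637/0.995 ≈ 1.06905.
So π ≈ 6.9045%.

6.905%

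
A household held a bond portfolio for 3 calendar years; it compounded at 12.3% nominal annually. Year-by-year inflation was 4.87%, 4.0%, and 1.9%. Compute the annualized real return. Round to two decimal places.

Cumulative inflation factor: 1.0487 × 1.040 × 1.019 ≈ 1.11137.
Nominal growth factor: 1.41625. Real growth factor = 1.41625 / 1.11137 ≈ 1.27433.
Annualized: 1.27433^(1/3) − 1 ≈ 0.08416.

8.42%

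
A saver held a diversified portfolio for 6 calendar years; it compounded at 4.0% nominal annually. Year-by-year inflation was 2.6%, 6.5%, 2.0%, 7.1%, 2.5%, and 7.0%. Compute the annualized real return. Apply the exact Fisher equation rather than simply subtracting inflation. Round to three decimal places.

-0.566%

Cumulative inflation factor: 1.026 × 1.065 × 1.020 × 1.071 × 1.025 × 1.070 ≈ 1.30916.
Nominal growth factor: 1.26532. Real growth factor = 1.26532 / 1.30916 ≈ 0.96651.
Annualized: 0.96651^(1/6) − 1 ≈ -0.00566.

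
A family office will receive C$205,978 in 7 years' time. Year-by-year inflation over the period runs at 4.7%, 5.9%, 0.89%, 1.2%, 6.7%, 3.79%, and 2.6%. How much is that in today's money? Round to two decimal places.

C$160,133.53

Price-level factor over 7 years: 1.047 × 1.059 × 1.0089 × 1.012 × 1.067 × 1.0379 × 1.026 ≈ 1.2862890379.
Purchasing power today: C$205,978 divided by that factor.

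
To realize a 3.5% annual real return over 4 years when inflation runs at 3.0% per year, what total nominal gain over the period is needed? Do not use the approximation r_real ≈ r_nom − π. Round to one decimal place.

Required annual nominal rate: (1+3.5%)(1+3.0%) − 1 = 6.605%.
Cumulative over 4 years: (1 + 0.06605)^4 − 1 ≈ 0.29155.

29.2%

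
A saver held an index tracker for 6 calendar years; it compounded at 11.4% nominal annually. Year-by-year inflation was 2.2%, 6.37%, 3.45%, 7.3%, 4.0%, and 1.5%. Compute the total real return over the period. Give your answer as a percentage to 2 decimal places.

50.04%

Cumulative inflation factor: 1.022 × 1.0637 × 1.0345 × 1.073 × 1.040 × 1.015 ≈ 1.27380.
Nominal growth factor: 1.91122. Real growth factor = 1.91122 / 1.27380 ≈ 1.50042.
Total real return ≈ 50.0415%.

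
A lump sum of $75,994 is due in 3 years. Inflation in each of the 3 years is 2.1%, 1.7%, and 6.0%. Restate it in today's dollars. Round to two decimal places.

Price-level factor over 3 years: 1.021 × 1.017 × 1.060 = 1.10065842.
Purchasing power today: $75,994 divided by that factor.

$69,044.13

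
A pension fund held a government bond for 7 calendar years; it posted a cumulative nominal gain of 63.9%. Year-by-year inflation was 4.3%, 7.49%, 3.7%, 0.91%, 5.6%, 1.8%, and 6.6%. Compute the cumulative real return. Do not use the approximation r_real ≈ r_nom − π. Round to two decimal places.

21.91%

Cumulative inflation factor: 1.043 × 1.0749 × 1.037 × 1.0091 × 1.056 × 1.018 × 1.066 ≈ 1.34442.
Nominal growth factor: 1.63900. Real growth factor = 1.63900 / 1.34442 ≈ 1.21912.
Total real return ≈ 21.9115%.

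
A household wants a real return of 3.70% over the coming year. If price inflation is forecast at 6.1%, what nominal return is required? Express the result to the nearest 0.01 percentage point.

10.03%

By the Fisher equation, 1 + r_nom = (1 + 3.70%)(1 + 6.1%) = 1.0370 × 1.061 = 1.100257.
So r_nom = 10.0257%.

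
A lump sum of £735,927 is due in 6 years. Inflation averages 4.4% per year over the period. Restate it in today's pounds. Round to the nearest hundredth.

Price-level factor over 6 years: (1 + 4.4%)^6 ≈ 1.2948008982.
Purchasing power today: £735,927 divided by that factor.

£568,370.78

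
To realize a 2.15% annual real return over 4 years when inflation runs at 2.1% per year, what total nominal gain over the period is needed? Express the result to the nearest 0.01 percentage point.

18.32%

Required annual nominal rate: (1+2.15%)(1+2.1%) − 1 = 4.29515%.
Cumulative over 4 years: (1 + 0.0429515)^4 − 1 ≈ 0.18320.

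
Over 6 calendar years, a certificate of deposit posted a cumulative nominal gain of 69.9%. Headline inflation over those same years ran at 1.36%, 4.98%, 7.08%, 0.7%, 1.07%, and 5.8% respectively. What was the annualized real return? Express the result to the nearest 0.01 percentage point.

Cumulative inflation factor: 1.0136 × 1.0498 × 1.0708 × 1.007 × 1.0107 × 1.058 ≈ 1.22693.
Nominal growth factor: 1.69900. Real growth factor = 1.69900 / 1.22693 ≈ 1.38476.
Annualized: 1.38476^(1/6) − 1 ≈ 0.05575.

5.58%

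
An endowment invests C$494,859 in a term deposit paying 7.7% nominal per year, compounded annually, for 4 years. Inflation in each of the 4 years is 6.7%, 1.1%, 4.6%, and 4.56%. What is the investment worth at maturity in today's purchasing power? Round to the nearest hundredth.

Nominal value at maturity: C$494,859 × (1 + 7.7%)^4 ≈ C$665,800.76.
Price-level factor over 4 years: 1.067 × 1.011 × 1.046 × 1.0456 ≈ 1.1798120679.
The maturity value deflated by that factor is the answer in today's purchasing power.

C$564,327.81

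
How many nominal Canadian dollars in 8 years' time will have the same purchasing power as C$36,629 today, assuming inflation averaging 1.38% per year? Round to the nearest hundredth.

C$40,873.64

Cumulative price-level factor: (1+1.38%)^8 ≈ 1.1158820590.
Multiplying C$36,629 by the price-level factor gives the future nominal sum.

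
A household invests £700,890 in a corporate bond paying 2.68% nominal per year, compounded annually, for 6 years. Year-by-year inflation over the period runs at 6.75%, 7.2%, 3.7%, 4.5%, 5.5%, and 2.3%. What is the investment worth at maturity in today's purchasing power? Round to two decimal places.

Nominal value at maturity: £700,890 × (1 + 2.68%)^6 ≈ £821,419.53.
Price-level factor over 6 years: 1.0675 × 1.072 × 1.037 × 1.045 × 1.055 × 1.023 ≈ 1.3383996341.
Dividing the nominal maturity value by the price-level factor gives the value in today's money.

£613,732.63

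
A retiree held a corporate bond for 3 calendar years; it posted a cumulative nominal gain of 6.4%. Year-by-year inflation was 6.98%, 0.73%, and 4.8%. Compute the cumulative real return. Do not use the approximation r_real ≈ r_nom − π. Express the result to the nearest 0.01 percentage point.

Cumulative inflation factor: 1.0698 × 1.0073 × 1.048 ≈ 1.12933.
Nominal growth factor: 1.06400. Real growth factor = 1.06400 / 1.12933 ≈ 0.94215.
Total real return ≈ -5.7852%.

-5.79%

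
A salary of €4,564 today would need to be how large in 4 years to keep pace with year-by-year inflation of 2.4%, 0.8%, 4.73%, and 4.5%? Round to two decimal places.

Cumulative price-level factor: 1.024 × 1.008 × 1.0473 × 1.045 ≈ 1.1296603423.
Multiplying €4,564 by the price-level factor gives the future nominal sum.

€5,155.77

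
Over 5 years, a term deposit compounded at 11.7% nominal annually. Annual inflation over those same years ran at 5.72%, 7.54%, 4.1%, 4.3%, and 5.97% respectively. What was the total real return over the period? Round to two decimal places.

Cumulative inflation factor: 1.0572 × 1.0754 × 1.041 × 1.043 × 1.0597 ≈ 1.30811.
Nominal growth factor: 1.73886. Real growth factor = 1.73886 / 1.30811 ≈ 1.32929.
Total real return ≈ 32.9293%.

32.93%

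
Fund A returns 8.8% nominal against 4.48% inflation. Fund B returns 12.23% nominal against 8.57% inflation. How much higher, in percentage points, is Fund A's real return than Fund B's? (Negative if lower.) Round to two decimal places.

0.76

Fund A real return: 1.088/1.0448 − 1 = 4.135%.
Fund B real return: 1.1223/1.0857 − 1 = 3.371%.
Difference: 4.135 − 3.371 = 0.764 pp.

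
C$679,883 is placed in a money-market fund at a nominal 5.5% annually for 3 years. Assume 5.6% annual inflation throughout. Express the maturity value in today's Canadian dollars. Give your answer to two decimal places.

Nominal value at maturity: C$679,883 × (1 + 5.5%)^3 ≈ C$798,346.75.
Price-level factor over 3 years: (1 + 5.6%)^3 = 1.177583616.
The maturity value deflated by that factor is the answer in today's purchasing power.

C$677,953.34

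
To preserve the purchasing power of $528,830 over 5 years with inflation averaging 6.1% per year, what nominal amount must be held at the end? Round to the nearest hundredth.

$711,038.32

Cumulative price-level factor: (1+6.1%)^5 ≈ 1.3445498838.
Multiplying $528,830 by the price-level factor gives the future nominal sum.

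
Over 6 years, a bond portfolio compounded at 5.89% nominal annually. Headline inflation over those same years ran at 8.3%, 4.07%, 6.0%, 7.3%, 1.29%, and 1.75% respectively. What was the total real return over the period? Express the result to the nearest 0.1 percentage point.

Cumulative inflation factor: 1.083 × 1.0407 × 1.060 × 1.073 × 1.0129 × 1.0175 ≈ 1.32118.
Nominal growth factor: 1.40971. Real growth factor = 1.40971 / 1.32118 ≈ 1.06701.
Total real return ≈ 6.7012%.

6.7%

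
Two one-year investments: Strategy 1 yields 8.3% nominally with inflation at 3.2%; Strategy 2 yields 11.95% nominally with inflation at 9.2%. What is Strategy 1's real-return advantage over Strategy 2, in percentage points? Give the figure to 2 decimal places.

2.42

Strategy 1 real return: 1.083/1.032 − 1 = 4.942%.
Strategy 2 real return: 1.1195/1.092 − 1 = 2.518%.
Difference: 4.942 − 2.518 = 2.424 pp.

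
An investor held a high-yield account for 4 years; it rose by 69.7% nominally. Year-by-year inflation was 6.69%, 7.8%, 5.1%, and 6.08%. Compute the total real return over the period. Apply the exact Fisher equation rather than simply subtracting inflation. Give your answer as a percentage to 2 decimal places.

Cumulative inflation factor: 1.0669 × 1.078 × 1.051 × 1.0608 ≈ 1.28227.
Nominal growth factor: 1.69700. Real growth factor = 1.69700 / 1.28227 ≈ 1.32344.
Total real return ≈ 32.3437%.

32.34%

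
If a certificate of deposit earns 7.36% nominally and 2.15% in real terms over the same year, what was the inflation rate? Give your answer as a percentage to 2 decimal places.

From (1+r_nom) = (1+r_real)(1+π), we get 1+π = (1 + 7.36%)/(1 + 2.15%) = 1.0736/1.0215 ≈ 1.05100.
So π ≈ 5.1003%.

5.10%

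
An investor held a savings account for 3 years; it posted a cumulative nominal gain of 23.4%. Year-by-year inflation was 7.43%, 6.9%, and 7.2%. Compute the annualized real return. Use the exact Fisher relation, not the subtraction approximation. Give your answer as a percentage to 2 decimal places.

Cumulative inflation factor: 1.0743 × 1.069 × 1.072 ≈ 1.23111.
Nominal growth factor: 1.23400. Real growth factor = 1.23400 / 1.23111 ≈ 1.00234.
Annualized: 1.00234^(1/3) − 1 ≈ 0.00078.

0.08%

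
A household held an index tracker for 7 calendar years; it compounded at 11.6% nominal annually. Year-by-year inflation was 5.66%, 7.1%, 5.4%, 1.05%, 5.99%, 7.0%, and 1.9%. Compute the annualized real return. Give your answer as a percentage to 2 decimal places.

Cumulative inflation factor: 1.0566 × 1.071 × 1.054 × 1.0105 × 1.0599 × 1.070 × 1.019 ≈ 1.39284.
Nominal growth factor: 2.15600. Real growth factor = 2.15600 / 1.39284 ≈ 1.54792.
Annualized: 1.54792^(1/7) − 1 ≈ 0.06441.

6.44%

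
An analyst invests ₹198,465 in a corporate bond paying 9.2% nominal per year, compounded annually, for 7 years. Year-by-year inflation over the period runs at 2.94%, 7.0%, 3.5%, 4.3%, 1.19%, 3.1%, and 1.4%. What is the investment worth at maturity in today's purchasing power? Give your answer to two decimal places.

Nominal value at maturity: ₹198,465 × (1 + 9.2%)^7 ≈ ₹367,487.35.
Price-level factor over 7 years: 1.0294 × 1.070 × 1.035 × 1.043 × 1.0119 × 1.031 × 1.014 ≈ 1.2578440971.
The maturity value deflated by that factor is the answer in today's purchasing power.

₹292,156.52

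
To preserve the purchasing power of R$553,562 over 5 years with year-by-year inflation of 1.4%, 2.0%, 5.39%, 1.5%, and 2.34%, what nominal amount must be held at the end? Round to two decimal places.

Cumulative price-level factor: 1.014 × 1.020 × 1.0539 × 1.015 × 1.0234 ≈ 1.1322673551.
The nominal amount required is R$553,562 scaled up by that factor.

R$626,780.18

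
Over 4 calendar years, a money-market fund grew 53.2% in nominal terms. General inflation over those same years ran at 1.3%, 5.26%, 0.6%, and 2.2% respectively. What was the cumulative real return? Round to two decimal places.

39.75%

Cumulative inflation factor: 1.013 × 1.0526 × 1.006 × 1.022 ≈ 1.09628.
Nominal growth factor: 1.53200. Real growth factor = 1.53200 / 1.09628 ≈ 1.39745.
Total real return ≈ 39.7453%.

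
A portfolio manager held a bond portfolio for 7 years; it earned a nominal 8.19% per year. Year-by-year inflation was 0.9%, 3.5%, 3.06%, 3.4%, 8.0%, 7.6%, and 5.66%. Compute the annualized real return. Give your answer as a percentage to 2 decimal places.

Cumulative inflation factor: 1.009 × 1.035 × 1.0306 × 1.034 × 1.080 × 1.076 × 1.0566 ≈ 1.36643.
Nominal growth factor: 1.73504. Real growth factor = 1.73504 / 1.36643 ≈ 1.26976.
Annualized: 1.26976^(1/7) − 1 ≈ 0.03471.

3.47%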